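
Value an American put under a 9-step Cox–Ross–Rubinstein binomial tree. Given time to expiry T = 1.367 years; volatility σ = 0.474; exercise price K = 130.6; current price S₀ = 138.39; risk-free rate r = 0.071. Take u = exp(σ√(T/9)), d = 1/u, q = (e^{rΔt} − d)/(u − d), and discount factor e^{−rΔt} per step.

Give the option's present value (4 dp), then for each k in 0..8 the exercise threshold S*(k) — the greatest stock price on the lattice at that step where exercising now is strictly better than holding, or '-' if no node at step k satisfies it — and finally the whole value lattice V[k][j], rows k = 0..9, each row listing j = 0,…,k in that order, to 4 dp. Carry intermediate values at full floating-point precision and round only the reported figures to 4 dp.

price = 21.0116
boundary = - - - - 66.0987 79.5098 66.0987 79.5098 95.6420
tree:
21.0116
29.0976 12.8323
39.1873 18.9563 6.5686
51.1508 27.2678 10.4897 2.5210
64.5013 38.0157 16.3811 4.4222 0.5436
75.6503 51.0902 24.8813 7.6548 1.0632 0.0000
84.9188 64.5013 36.4837 13.0269 2.0792 0.0000 0.0000
92.6240 75.6503 51.0902 21.6758 4.0663 0.0000 0.0000 0.0000
99.0295 84.9188 64.5013 34.9580 7.9525 0.0000 0.0000 0.0000 0.0000
104.3546 92.6240 75.6503 51.0902 15.5526 0.0000 0.0000 0.0000 0.0000 0.0000

Δt=0.15189, u=1.20290, d=0.83133, q=0.48313, disc=e^(-rΔt)=0.98927
k=9 terminal: V=max(K-S,0) → 104.3546 92.6240 75.6503 51.0902 15.5526 0.0000 0.0000 0.0000 0.0000 0.0000
k=8: j=0 S=31.5705 intr=99.0295 cont=97.6287 V=99.0295[EX]; j=1 S=45.6812 intr=84.9188 cont=83.5180 V=84.9188[EX]; j=2 S=66.0987 intr=64.5013 cont=63.1005 V=64.5013[EX]; j=3 S=95.6420 intr=34.9580 cont=33.5571 V=34.9580[EX]; j=4 S=138.3900 intr=0.0000 cont=7.9525 V=7.9525[hold]; j=5 S=200.2445 intr=0.0000 cont=0.0000 V=0.0000[hold]; j=6 S=289.7454 intr=0.0000 cont=0.0000 V=0.0000[hold]; j=7 S=419.2493 intr=0.0000 cont=0.0000 V=0.0000[hold]; j=8 S=606.6361 intr=0.0000 cont=0.0000 V=0.0000[hold]  S*(8)=95.6420
k=7: j=0 S=37.9760 intr=92.6240 cont=91.2232 V=92.6240[EX]; j=1 S=54.9497 intr=75.6503 cont=74.2495 V=75.6503[EX]; j=2 S=79.5098 intr=51.0902 cont=49.6893 V=51.0902[EX]; j=3 S=115.0474 intr=15.5526 cont=21.6758 V=21.6758[hold]; j=4 S=166.4687 intr=0.0000 cont=4.0663 V=4.0663[hold]; j=5 S=240.8732 intr=0.0000 cont=0.0000 V=0.0000[hold]; j=6 S=348.5334 intr=0.0000 cont=0.0000 V=0.0000[hold]; j=7 S=504.3132 intr=0.0000 cont=0.0000 V=0.0000[hold]  S*(7)=79.5098
k=6: j=0 S=45.6812 intr=84.9188 cont=83.5180 V=84.9188[EX]; j=1 S=66.0987 intr=64.5013 cont=63.1005 V=64.5013[EX]; j=2 S=95.6420 intr=34.9580 cont=36.4837 V=36.4837[hold]; j=3 S=138.3900 intr=0.0000 cont=13.0269 V=13.0269[hold]; j=4 S=200.2445 intr=0.0000 cont=2.0792 V=2.0792[hold]; j=5 S=289.7454 intr=0.0000 cont=0.0000 V=0.0000[hold]; j=6 S=419.2493 intr=0.0000 cont=0.0000 V=0.0000[hold]  S*(6)=66.0987
k=5: j=0 S=54.9497 intr=75.6503 cont=74.2495 V=75.6503[EX]; j=1 S=79.5098 intr=51.0902 cont=50.4185 V=51.0902[EX]; j=2 S=115.0474 intr=15.5526 cont=24.8813 V=24.8813[hold]; j=3 S=166.4687 intr=0.0000 cont=7.6548 V=7.6548[hold]; j=4 S=240.8732 intr=0.0000 cont=1.0632 V=1.0632[hold]; j=5 S=348.5334 intr=0.0000 cont=0.0000 V=0.0000[hold]  S*(5)=79.5098
k=4: j=0 S=66.0987 intr=64.5013 cont=63.1005 V=64.5013[EX]; j=1 S=95.6420 intr=34.9580 cont=38.0157 V=38.0157[hold]; j=2 S=138.3900 intr=0.0000 cont=16.3811 V=16.3811[hold]; j=3 S=200.2445 intr=0.0000 cont=4.4222 V=4.4222[hold]; j=4 S=289.7454 intr=0.0000 cont=0.5436 V=0.5436[hold]  S*(4)=66.0987
k=3: j=0 S=79.5098 intr=51.0902 cont=51.1508 V=51.1508[hold]; j=1 S=115.0474 intr=15.5526 cont=27.2678 V=27.2678[hold]; j=2 S=166.4687 intr=0.0000 cont=10.4897 V=10.4897[hold]; j=3 S=240.8732 intr=0.0000 cont=2.5210 V=2.5210[hold]  S*(3)=-
k=2: j=0 S=95.6420 intr=34.9580 cont=39.1873 V=39.1873[hold]; j=1 S=138.3900 intr=0.0000 cont=18.9563 V=18.9563[hold]; j=2 S=200.2445 intr=0.0000 cont=6.5686 V=6.5686[hold]  S*(2)=-
k=1: j=0 S=115.0474 intr=15.5526 cont=29.0976 V=29.0976[hold]; j=1 S=166.4687 intr=0.0000 cont=12.8323 V=12.8323[hold]  S*(1)=-
k=0: j=0 S=138.3900 intr=0.0000 cont=21.0116 V=21.0116[hold]  S*(0)=-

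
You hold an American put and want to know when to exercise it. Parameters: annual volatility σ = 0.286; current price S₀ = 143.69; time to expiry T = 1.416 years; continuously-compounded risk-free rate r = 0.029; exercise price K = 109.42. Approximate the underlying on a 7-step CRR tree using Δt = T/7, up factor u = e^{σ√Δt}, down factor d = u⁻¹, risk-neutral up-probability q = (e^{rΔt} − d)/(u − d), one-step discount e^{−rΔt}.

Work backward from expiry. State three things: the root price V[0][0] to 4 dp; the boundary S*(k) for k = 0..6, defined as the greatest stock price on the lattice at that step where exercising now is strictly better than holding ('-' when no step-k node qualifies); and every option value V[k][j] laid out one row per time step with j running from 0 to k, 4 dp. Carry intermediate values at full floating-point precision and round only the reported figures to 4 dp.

price = 4.4312
boundary = - - - - - 75.5276 85.8954
tree:
4.4312
7.0797 1.7353
11.0431 3.0509 0.3905
16.7205 5.2826 0.7712 0.0000
24.3850 8.9658 1.5231 0.0000 0.0000
33.8924 14.8093 3.0081 0.0000 0.0000 0.0000
43.0087 23.5246 5.9410 0.0000 0.0000 0.0000 0.0000
51.0247 33.8924 11.7336 0.0000 0.0000 0.0000 0.0000 0.0000

Δt=0.20229, u=1.13727, d=0.87930, q=0.49069, disc=e^(-rΔt)=0.99415
k=7 terminal: V=max(K-S,0) → 51.0247 33.8924 11.7336 0.0000 0.0000 0.0000 0.0000 0.0000
k=6: j=0 S=66.4113 intr=43.0087 cont=42.3687 V=43.0087[EX]; j=1 S=85.8954 intr=23.5246 cont=22.8846 V=23.5246[EX]; j=2 S=111.0960 intr=0.0000 cont=5.9410 V=5.9410[hold]; j=3 S=143.6900 intr=0.0000 cont=0.0000 V=0.0000[hold]; j=4 S=185.8467 intr=0.0000 cont=0.0000 V=0.0000[hold]; j=5 S=240.3715 intr=0.0000 cont=0.0000 V=0.0000[hold]; j=6 S=310.8932 intr=0.0000 cont=0.0000 V=0.0000[hold]  S*(6)=85.8954
k=5: j=0 S=75.5276 intr=33.8924 cont=33.2523 V=33.8924[EX]; j=1 S=97.6864 intr=11.7336 cont=14.8093 V=14.8093[hold]; j=2 S=126.3463 intr=0.0000 cont=3.0081 V=3.0081[hold]; j=3 S=163.4145 intr=0.0000 cont=0.0000 V=0.0000[hold]; j=4 S=211.3581 intr=0.0000 cont=0.0000 V=0.0000[hold]; j=5 S=273.3677 intr=0.0000 cont=0.0000 V=0.0000[hold]  S*(5)=75.5276
k=4: j=0 S=85.8954 intr=23.5246 cont=24.3850 V=24.3850[hold]; j=1 S=111.0960 intr=0.0000 cont=8.9658 V=8.9658[hold]; j=2 S=143.6900 intr=0.0000 cont=1.5231 V=1.5231[hold]; j=3 S=185.8467 intr=0.0000 cont=0.0000 V=0.0000[hold]; j=4 S=240.3715 intr=0.0000 cont=0.0000 V=0.0000[hold]  S*(4)=-
k=3: j=0 S=97.6864 intr=11.7336 cont=16.7205 V=16.7205[hold]; j=1 S=126.3463 intr=0.0000 cont=5.2826 V=5.2826[hold]; j=2 S=163.4145 intr=0.0000 cont=0.7712 V=0.7712[hold]; j=3 S=211.3581 intr=0.0000 cont=0.0000 V=0.0000[hold]  S*(3)=-
k=2: j=0 S=111.0960 intr=0.0000 cont=11.0431 V=11.0431[hold]; j=1 S=143.6900 intr=0.0000 cont=3.0509 V=3.0509[hold]; j=2 S=185.8467 intr=0.0000 cont=0.3905 V=0.3905[hold]  S*(2)=-
k=1: j=0 S=126.3463 intr=0.0000 cont=7.0797 V=7.0797[hold]; j=1 S=163.4145 intr=0.0000 cont=1.7353 V=1.7353[hold]  S*(1)=-
k=0: j=0 S=143.6900 intr=0.0000 cont=4.4312 V=4.4312[hold]  S*(0)=-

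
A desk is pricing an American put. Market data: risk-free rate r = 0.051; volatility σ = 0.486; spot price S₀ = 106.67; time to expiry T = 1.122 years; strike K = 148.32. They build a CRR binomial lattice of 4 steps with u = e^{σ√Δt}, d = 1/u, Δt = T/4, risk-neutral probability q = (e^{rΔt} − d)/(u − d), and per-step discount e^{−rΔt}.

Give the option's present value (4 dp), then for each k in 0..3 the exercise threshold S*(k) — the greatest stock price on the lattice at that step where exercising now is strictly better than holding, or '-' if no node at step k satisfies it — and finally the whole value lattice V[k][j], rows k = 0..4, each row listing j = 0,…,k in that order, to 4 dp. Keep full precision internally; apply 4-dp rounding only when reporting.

params: Δt=0.28050 u=1.29356 d=0.77306 q=0.46369 e^(-rΔt)=0.98580
t_4 payoffs: 110.2223 84.5714 41.6500 0.0000 0.0000
t_3: node(3,0) S=49.2816 payoff=99.0384 vs cont=96.9317 → 99.0384 [stop]  node(3,1) S=82.4625 payoff=65.8575 vs cont=63.7508 → 65.8575 [stop]  node(3,2) S=137.9838 payoff=10.3362 vs cont=22.0202 → 22.0202 [wait]  node(3,3) S=230.8873 payoff=0.0000 vs cont=0.0000 → 0.0000 [wait]  ⇒ S*(3)=82.4625
t_2: node(2,0) S=63.7486 payoff=84.5714 vs cont=82.4647 → 84.5714 [stop]  node(2,1) S=106.6700 payoff=41.6500 vs cont=44.8841 → 44.8841 [wait]  node(2,2) S=178.4901 payoff=0.0000 vs cont=11.6420 → 11.6420 [wait]  ⇒ S*(2)=63.7486
t_1: node(1,0) S=82.4625 payoff=65.8575 vs cont=65.2291 → 65.8575 [stop]  node(1,1) S=137.9838 payoff=10.3362 vs cont=29.0516 → 29.0516 [wait]  ⇒ S*(1)=82.4625
t_0: node(0,0) S=106.6700 payoff=41.6500 vs cont=48.0981 → 48.0981 [wait]  ⇒ S*(0)=-

price = 48.0981
boundary = - 82.4625 63.7486 82.4625
tree:
48.0981
65.8575 29.0516
84.5714 44.8841 11.6420
99.0384 65.8575 22.0202 0.0000
110.2223 84.5714 41.6500 0.0000 0.0000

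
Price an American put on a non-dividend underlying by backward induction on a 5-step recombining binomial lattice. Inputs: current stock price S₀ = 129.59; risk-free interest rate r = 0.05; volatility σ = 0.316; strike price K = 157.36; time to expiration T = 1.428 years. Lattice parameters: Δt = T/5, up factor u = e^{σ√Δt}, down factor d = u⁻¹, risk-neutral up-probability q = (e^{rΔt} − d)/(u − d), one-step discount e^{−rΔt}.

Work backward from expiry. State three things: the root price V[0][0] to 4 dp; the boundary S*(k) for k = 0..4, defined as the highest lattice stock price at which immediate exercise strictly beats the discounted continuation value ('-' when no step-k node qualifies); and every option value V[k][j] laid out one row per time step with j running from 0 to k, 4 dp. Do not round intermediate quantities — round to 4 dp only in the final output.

Δt=0.28560, u=1.18397, d=0.84461, q=0.50026, disc=e^(-rΔt)=0.98582
k=5 terminal: V=max(K-S,0) → 101.6589 79.2788 47.9064 3.9290 0.0000 0.0000
k=4: j=0 S=65.9485 intr=91.4115 cont=89.1804 V=91.4115[EX]; j=1 S=92.4460 intr=64.9140 cont=62.6828 V=64.9140[EX]; j=2 S=129.5900 intr=27.7700 cont=25.5389 V=27.7700[EX]; j=3 S=181.6581 intr=0.0000 cont=1.9356 V=1.9356[hold]; j=4 S=254.6467 intr=0.0000 cont=0.0000 V=0.0000[hold]  S*(4)=129.5900
k=3: j=0 S=78.0812 intr=79.2788 cont=77.0476 V=79.2788[EX]; j=1 S=109.4536 intr=47.9064 cont=45.6753 V=47.9064[EX]; j=2 S=153.4310 intr=3.9290 cont=14.6355 V=14.6355[hold]; j=3 S=215.0782 intr=0.0000 cont=0.9536 V=0.9536[hold]  S*(3)=109.4536
k=2: j=0 S=92.4460 intr=64.9140 cont=62.6828 V=64.9140[EX]; j=1 S=129.5900 intr=27.7700 cont=30.8190 V=30.8190[hold]; j=2 S=181.6581 intr=0.0000 cont=7.6805 V=7.6805[hold]  S*(2)=92.4460
k=1: j=0 S=109.4536 intr=47.9064 cont=47.1790 V=47.9064[EX]; j=1 S=153.4310 intr=3.9290 cont=18.9708 V=18.9708[hold]  S*(1)=109.4536
k=0: j=0 S=129.5900 intr=27.7700 cont=32.9570 V=32.9570[hold]  S*(0)=-

price = 32.9570
boundary = - 109.4536 92.4460 109.4536 129.5900
tree:
32.9570
47.9064 18.9708
64.9140 30.8190 7.6805
79.2788 47.9064 14.6355 0.9536
91.4115 64.9140 27.7700 1.9356 0.0000
101.6589 79.2788 47.9064 3.9290 0.0000 0.0000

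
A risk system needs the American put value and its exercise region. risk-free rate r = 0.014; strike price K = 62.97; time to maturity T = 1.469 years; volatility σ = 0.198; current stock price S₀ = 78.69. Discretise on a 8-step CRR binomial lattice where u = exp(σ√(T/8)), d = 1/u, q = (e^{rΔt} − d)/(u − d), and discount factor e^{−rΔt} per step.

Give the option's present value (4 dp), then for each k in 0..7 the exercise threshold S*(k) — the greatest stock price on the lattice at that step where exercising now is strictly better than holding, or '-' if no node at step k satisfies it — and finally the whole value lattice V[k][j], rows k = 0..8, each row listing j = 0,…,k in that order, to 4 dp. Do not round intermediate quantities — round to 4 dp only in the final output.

price = 1.4045
boundary = - - - - - - 47.2967 51.4848
tree:
1.4045
2.2667 0.5285
3.5778 0.9353 0.1145
5.4957 1.6315 0.2269 0.0000
8.1614 2.7934 0.4496 0.0000 0.0000
11.6159 4.6649 0.8907 0.0000 0.0000 0.0000
15.6733 7.5196 1.7646 0.0000 0.0000 0.0000 0.0000
19.5207 11.4852 3.4960 0.0000 0.0000 0.0000 0.0000 0.0000
23.0551 15.6733 6.9263 0.0000 0.0000 0.0000 0.0000 0.0000 0.0000

Δt=0.18363, u=1.08855, d=0.91865, q=0.49395, disc=e^(-rΔt)=0.99743
k=8 terminal: V=max(K-S,0) → 23.0551 15.6733 6.9263 0.0000 0.0000 0.0000 0.0000 0.0000 0.0000
k=7: j=0 S=43.4493 intr=19.5207 cont=19.3590 V=19.5207[EX]; j=1 S=51.4848 intr=11.4852 cont=11.3235 V=11.4852[EX]; j=2 S=61.0064 intr=1.9636 cont=3.4960 V=3.4960[hold]; j=3 S=72.2889 intr=0.0000 cont=0.0000 V=0.0000[hold]; j=4 S=85.6579 intr=0.0000 cont=0.0000 V=0.0000[hold]; j=5 S=101.4995 intr=0.0000 cont=0.0000 V=0.0000[hold]; j=6 S=120.2708 intr=0.0000 cont=0.0000 V=0.0000[hold]; j=7 S=142.5136 intr=0.0000 cont=0.0000 V=0.0000[hold]  S*(7)=51.4848
k=6: j=0 S=47.2967 intr=15.6733 cont=15.5116 V=15.6733[EX]; j=1 S=56.0437 intr=6.9263 cont=7.5196 V=7.5196[hold]; j=2 S=66.4084 intr=0.0000 cont=1.7646 V=1.7646[hold]; j=3 S=78.6900 intr=0.0000 cont=0.0000 V=0.0000[hold]; j=4 S=93.2429 intr=0.0000 cont=0.0000 V=0.0000[hold]; j=5 S=110.4872 intr=0.0000 cont=0.0000 V=0.0000[hold]; j=6 S=130.9207 intr=0.0000 cont=0.0000 V=0.0000[hold]  S*(6)=47.2967
k=5: j=0 S=51.4848 intr=11.4852 cont=11.6159 V=11.6159[hold]; j=1 S=61.0064 intr=1.9636 cont=4.6649 V=4.6649[hold]; j=2 S=72.2889 intr=0.0000 cont=0.8907 V=0.8907[hold]; j=3 S=85.6579 intr=0.0000 cont=0.0000 V=0.0000[hold]; j=4 S=101.4995 intr=0.0000 cont=0.0000 V=0.0000[hold]; j=5 S=120.2708 intr=0.0000 cont=0.0000 V=0.0000[hold]  S*(5)=-
k=4: j=0 S=56.0437 intr=6.9263 cont=8.1614 V=8.1614[hold]; j=1 S=66.4084 intr=0.0000 cont=2.7934 V=2.7934[hold]; j=2 S=78.6900 intr=0.0000 cont=0.4496 V=0.4496[hold]; j=3 S=93.2429 intr=0.0000 cont=0.0000 V=0.0000[hold]; j=4 S=110.4872 intr=0.0000 cont=0.0000 V=0.0000[hold]  S*(4)=-
k=3: j=0 S=61.0064 intr=1.9636 cont=5.4957 V=5.4957[hold]; j=1 S=72.2889 intr=0.0000 cont=1.6315 V=1.6315[hold]; j=2 S=85.6579 intr=0.0000 cont=0.2269 V=0.2269[hold]; j=3 S=101.4995 intr=0.0000 cont=0.0000 V=0.0000[hold]  S*(3)=-
k=2: j=0 S=66.4084 intr=0.0000 cont=3.5778 V=3.5778[hold]; j=1 S=78.6900 intr=0.0000 cont=0.9353 V=0.9353[hold]; j=2 S=93.2429 intr=0.0000 cont=0.1145 V=0.1145[hold]  S*(2)=-
k=1: j=0 S=72.2889 intr=0.0000 cont=2.2667 V=2.2667[hold]; j=1 S=85.6579 intr=0.0000 cont=0.5285 V=0.5285[hold]  S*(1)=-
k=0: j=0 S=78.6900 intr=0.0000 cont=1.4045 V=1.4045[hold]  S*(0)=-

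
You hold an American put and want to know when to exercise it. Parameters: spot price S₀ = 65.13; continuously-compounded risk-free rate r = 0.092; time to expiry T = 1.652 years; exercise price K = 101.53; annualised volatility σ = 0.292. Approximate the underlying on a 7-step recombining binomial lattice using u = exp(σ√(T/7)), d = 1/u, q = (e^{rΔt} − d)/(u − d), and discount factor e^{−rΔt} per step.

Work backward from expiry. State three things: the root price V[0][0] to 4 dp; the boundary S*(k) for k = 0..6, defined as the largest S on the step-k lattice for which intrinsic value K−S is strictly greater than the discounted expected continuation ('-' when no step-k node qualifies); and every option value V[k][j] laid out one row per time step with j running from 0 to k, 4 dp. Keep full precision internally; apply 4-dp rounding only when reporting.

Δt=0.23600  u=1.15241  d=0.86775  q=0.54170  discount=0.97852
step 7 (expiry): payoffs max(K−S,0) = 77.4010 69.4857 58.9738 45.0135 26.4737 1.8520 0.0000 0.0000
step 6: (k=6,j=0): S=27.8064, (K−S)⁺=73.7236, hold=71.5429 ⇒ V=73.7236 exercise | (k=6,j=1): S=36.9281, (K−S)⁺=64.6019, hold=62.4212 ⇒ V=64.6019 exercise | (k=6,j=2): S=49.0421, (K−S)⁺=52.4879, hold=50.3072 ⇒ V=52.4879 exercise | (k=6,j=3): S=65.1300, (K−S)⁺=36.4000, hold=34.2193 ⇒ V=36.4000 exercise | (k=6,j=4): S=86.4954, (K−S)⁺=15.0346, hold=12.8539 ⇒ V=15.0346 exercise | (k=6,j=5): S=114.8696, (K−S)⁺=0.0000, hold=0.8306 ⇒ V=0.8306 continue | (k=6,j=6): S=152.5518, (K−S)⁺=0.0000, hold=0.0000 ⇒ V=0.0000 continue  boundary S*=86.4954
step 5: (k=5,j=0): S=32.0443, (K−S)⁺=69.4857, hold=67.3050 ⇒ V=69.4857 exercise | (k=5,j=1): S=42.5562, (K−S)⁺=58.9738, hold=56.7931 ⇒ V=58.9738 exercise | (k=5,j=2): S=56.5165, (K−S)⁺=45.0135, hold=42.8329 ⇒ V=45.0135 exercise | (k=5,j=3): S=75.0563, (K−S)⁺=26.4737, hold=24.2930 ⇒ V=26.4737 exercise | (k=5,j=4): S=99.6780, (K−S)⁺=1.8520, hold=7.1825 ⇒ V=7.1825 continue | (k=5,j=5): S=132.3766, (K−S)⁺=0.0000, hold=0.3725 ⇒ V=0.3725 continue  boundary S*=75.0563
step 4: (k=4,j=0): S=36.9281, (K−S)⁺=64.6019, hold=62.4212 ⇒ V=64.6019 exercise | (k=4,j=1): S=49.0421, (K−S)⁺=52.4879, hold=50.3072 ⇒ V=52.4879 exercise | (k=4,j=2): S=65.1300, (K−S)⁺=36.4000, hold=34.2193 ⇒ V=36.4000 exercise | (k=4,j=3): S=86.4954, (K−S)⁺=15.0346, hold=15.6795 ⇒ V=15.6795 continue | (k=4,j=4): S=114.8696, (K−S)⁺=0.0000, hold=3.4185 ⇒ V=3.4185 continue  boundary S*=65.1300
step 3: (k=3,j=0): S=42.5562, (K−S)⁺=58.9738, hold=56.7931 ⇒ V=58.9738 exercise | (k=3,j=1): S=56.5165, (K−S)⁺=45.0135, hold=42.8329 ⇒ V=45.0135 exercise | (k=3,j=2): S=75.0563, (K−S)⁺=26.4737, hold=24.6349 ⇒ V=26.4737 exercise | (k=3,j=3): S=99.6780, (K−S)⁺=1.8520, hold=8.8435 ⇒ V=8.8435 continue  boundary S*=75.0563
step 2: (k=2,j=0): S=49.0421, (K−S)⁺=52.4879, hold=50.3072 ⇒ V=52.4879 exercise | (k=2,j=1): S=65.1300, (K−S)⁺=36.4000, hold=34.2193 ⇒ V=36.4000 exercise | (k=2,j=2): S=86.4954, (K−S)⁺=15.0346, hold=16.5599 ⇒ V=16.5599 continue  boundary S*=65.1300
step 1: (k=1,j=0): S=56.5165, (K−S)⁺=45.0135, hold=42.8329 ⇒ V=45.0135 exercise | (k=1,j=1): S=75.0563, (K−S)⁺=26.4737, hold=25.1016 ⇒ V=26.4737 exercise  boundary S*=75.0563
step 0: (k=0,j=0): S=65.1300, (K−S)⁺=36.4000, hold=34.2193 ⇒ V=36.4000 exercise  boundary S*=65.1300

price = 36.4000
boundary = 65.1300 75.0563 65.1300 75.0563 65.1300 75.0563 86.4954
tree:
36.4000
45.0135 26.4737
52.4879 36.4000 16.5599
58.9738 45.0135 26.4737 8.8435
64.6019 52.4879 36.4000 15.6795 3.4185
69.4857 58.9738 45.0135 26.4737 7.1825 0.3725
73.7236 64.6019 52.4879 36.4000 15.0346 0.8306 0.0000
77.4010 69.4857 58.9738 45.0135 26.4737 1.8520 0.0000 0.0000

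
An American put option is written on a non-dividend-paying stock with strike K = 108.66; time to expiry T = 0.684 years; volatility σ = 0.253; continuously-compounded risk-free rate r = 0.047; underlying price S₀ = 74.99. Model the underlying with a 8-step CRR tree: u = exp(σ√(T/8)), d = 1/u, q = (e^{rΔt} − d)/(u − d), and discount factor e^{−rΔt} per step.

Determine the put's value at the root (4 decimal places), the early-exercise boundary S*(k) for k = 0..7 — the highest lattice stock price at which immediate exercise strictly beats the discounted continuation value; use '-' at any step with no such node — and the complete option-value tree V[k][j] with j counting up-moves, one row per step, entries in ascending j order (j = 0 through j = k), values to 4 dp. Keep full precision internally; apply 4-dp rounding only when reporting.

Δt=0.08550, u=1.07678, d=0.92869, q=0.50870, disc=e^(-rΔt)=0.99599
k=8 terminal: V=max(K-S,0) → 67.1668 60.5502 52.8785 43.9835 33.6700 21.7119 7.8470 0.0000 0.0000
k=7: j=0 S=44.6792 intr=63.9808 cont=63.5450 V=63.9808[EX]; j=1 S=51.8038 intr=56.8562 cont=56.4204 V=56.8562[EX]; j=2 S=60.0646 intr=48.5954 cont=48.1596 V=48.5954[EX]; j=3 S=69.6426 intr=39.0174 cont=38.5816 V=39.0174[EX]; j=4 S=80.7480 intr=27.9120 cont=27.4762 V=27.9120[EX]; j=5 S=93.6242 intr=15.0358 cont=14.6000 V=15.0358[EX]; j=6 S=108.5538 intr=0.1062 cont=3.8397 V=3.8397[hold]; j=7 S=125.8640 intr=0.0000 cont=0.0000 V=0.0000[hold]  S*(7)=93.6242
k=6: j=0 S=48.1098 intr=60.5502 cont=60.1144 V=60.5502[EX]; j=1 S=55.7815 intr=52.8785 cont=52.4427 V=52.8785[EX]; j=2 S=64.6765 intr=43.9835 cont=43.5477 V=43.9835[EX]; j=3 S=74.9900 intr=33.6700 cont=33.2342 V=33.6700[EX]; j=4 S=86.9481 intr=21.7119 cont=21.2762 V=21.7119[EX]; j=5 S=100.8130 intr=7.8470 cont=9.3028 V=9.3028[hold]; j=6 S=116.8889 intr=0.0000 cont=1.8789 V=1.8789[hold]  S*(6)=86.9481
k=5: j=0 S=51.8038 intr=56.8562 cont=56.4204 V=56.8562[EX]; j=1 S=60.0646 intr=48.5954 cont=48.1596 V=48.5954[EX]; j=2 S=69.6426 intr=39.0174 cont=38.5816 V=39.0174[EX]; j=3 S=80.7480 intr=27.9120 cont=27.4762 V=27.9120[EX]; j=4 S=93.6242 intr=15.0358 cont=15.3376 V=15.3376[hold]; j=5 S=108.5538 intr=0.1062 cont=5.5041 V=5.5041[hold]  S*(5)=80.7480
k=4: j=0 S=55.7815 intr=52.8785 cont=52.4427 V=52.8785[EX]; j=1 S=64.6765 intr=43.9835 cont=43.5477 V=43.9835[EX]; j=2 S=74.9900 intr=33.6700 cont=33.2342 V=33.6700[EX]; j=3 S=86.9481 intr=21.7119 cont=21.4291 V=21.7119[EX]; j=4 S=100.8130 intr=7.8470 cont=10.2938 V=10.2938[hold]  S*(4)=86.9481
k=3: j=0 S=60.0646 intr=48.5954 cont=48.1596 V=48.5954[EX]; j=1 S=69.6426 intr=39.0174 cont=38.5816 V=39.0174[EX]; j=2 S=80.7480 intr=27.9120 cont=27.4762 V=27.9120[EX]; j=3 S=93.6242 intr=15.0358 cont=15.8397 V=15.8397[hold]  S*(3)=80.7480
k=2: j=0 S=64.6765 intr=43.9835 cont=43.5477 V=43.9835[EX]; j=1 S=74.9900 intr=33.6700 cont=33.2342 V=33.6700[EX]; j=2 S=86.9481 intr=21.7119 cont=21.6835 V=21.7119[EX]  S*(2)=86.9481
k=1: j=0 S=69.6426 intr=39.0174 cont=38.5816 V=39.0174[EX]; j=1 S=80.7480 intr=27.9120 cont=27.4762 V=27.9120[EX]  S*(1)=80.7480
k=0: j=0 S=74.9900 intr=33.6700 cont=33.2342 V=33.6700[EX]  S*(0)=74.9900

price = 33.6700
boundary = 74.9900 80.7480 86.9481 80.7480 86.9481 80.7480 86.9481 93.6242
tree:
33.6700
39.0174 27.9120
43.9835 33.6700 21.7119
48.5954 39.0174 27.9120 15.8397
52.8785 43.9835 33.6700 21.7119 10.2938
56.8562 48.5954 39.0174 27.9120 15.3376 5.5041
60.5502 52.8785 43.9835 33.6700 21.7119 9.3028 1.8789
63.9808 56.8562 48.5954 39.0174 27.9120 15.0358 3.8397 0.0000
67.1668 60.5502 52.8785 43.9835 33.6700 21.7119 7.8470 0.0000 0.0000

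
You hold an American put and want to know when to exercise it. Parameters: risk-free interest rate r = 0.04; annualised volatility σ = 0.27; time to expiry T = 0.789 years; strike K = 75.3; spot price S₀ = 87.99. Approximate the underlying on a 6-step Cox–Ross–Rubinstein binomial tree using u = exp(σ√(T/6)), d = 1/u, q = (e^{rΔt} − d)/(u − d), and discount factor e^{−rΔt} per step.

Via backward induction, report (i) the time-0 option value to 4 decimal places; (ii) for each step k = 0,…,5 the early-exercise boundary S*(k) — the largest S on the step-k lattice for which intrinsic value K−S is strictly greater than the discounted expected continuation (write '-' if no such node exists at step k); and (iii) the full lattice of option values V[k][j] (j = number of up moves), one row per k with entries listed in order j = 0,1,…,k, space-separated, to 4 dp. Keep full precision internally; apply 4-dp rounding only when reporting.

price = 2.5577
boundary = - - - - 59.4766 65.5946
tree:
2.5577
4.2208 0.9374
6.7962 1.7147 0.1775
10.5985 3.1021 0.3587 0.0000
15.8234 5.5355 0.7247 0.0000 0.0000
21.3707 9.7054 1.4641 0.0000 0.0000 0.0000
26.4007 15.8234 2.9581 0.0000 0.0000 0.0000 0.0000

Δt=0.13150, u=1.10286, d=0.90673, q=0.50243, disc=e^(-rΔt)=0.99475
k=6 terminal: V=max(K-S,0) → 26.4007 15.8234 2.9581 0.0000 0.0000 0.0000 0.0000
k=5: j=0 S=53.9293 intr=21.3707 cont=20.9757 V=21.3707[EX]; j=1 S=65.5946 intr=9.7054 cont=9.3104 V=9.7054[EX]; j=2 S=79.7832 intr=0.0000 cont=1.4641 V=1.4641[hold]; j=3 S=97.0410 intr=0.0000 cont=0.0000 V=0.0000[hold]; j=4 S=118.0317 intr=0.0000 cont=0.0000 V=0.0000[hold]; j=5 S=143.5628 intr=0.0000 cont=0.0000 V=0.0000[hold]  S*(5)=65.5946
k=4: j=0 S=59.4766 intr=15.8234 cont=15.4283 V=15.8234[EX]; j=1 S=72.3419 intr=2.9581 cont=5.5355 V=5.5355[hold]; j=2 S=87.9900 intr=0.0000 cont=0.7247 V=0.7247[hold]; j=3 S=107.0229 intr=0.0000 cont=0.0000 V=0.0000[hold]; j=4 S=130.1728 intr=0.0000 cont=0.0000 V=0.0000[hold]  S*(4)=59.4766
k=3: j=0 S=65.5946 intr=9.7054 cont=10.5985 V=10.5985[hold]; j=1 S=79.7832 intr=0.0000 cont=3.1021 V=3.1021[hold]; j=2 S=97.0410 intr=0.0000 cont=0.3587 V=0.3587[hold]; j=3 S=118.0317 intr=0.0000 cont=0.0000 V=0.0000[hold]  S*(3)=-
k=2: j=0 S=72.3419 intr=2.9581 cont=6.7962 V=6.7962[hold]; j=1 S=87.9900 intr=0.0000 cont=1.7147 V=1.7147[hold]; j=2 S=107.0229 intr=0.0000 cont=0.1775 V=0.1775[hold]  S*(2)=-
k=1: j=0 S=79.7832 intr=0.0000 cont=4.2208 V=4.2208[hold]; j=1 S=97.0410 intr=0.0000 cont=0.9374 V=0.9374[hold]  S*(1)=-
k=0: j=0 S=87.9900 intr=0.0000 cont=2.5577 V=2.5577[hold]  S*(0)=-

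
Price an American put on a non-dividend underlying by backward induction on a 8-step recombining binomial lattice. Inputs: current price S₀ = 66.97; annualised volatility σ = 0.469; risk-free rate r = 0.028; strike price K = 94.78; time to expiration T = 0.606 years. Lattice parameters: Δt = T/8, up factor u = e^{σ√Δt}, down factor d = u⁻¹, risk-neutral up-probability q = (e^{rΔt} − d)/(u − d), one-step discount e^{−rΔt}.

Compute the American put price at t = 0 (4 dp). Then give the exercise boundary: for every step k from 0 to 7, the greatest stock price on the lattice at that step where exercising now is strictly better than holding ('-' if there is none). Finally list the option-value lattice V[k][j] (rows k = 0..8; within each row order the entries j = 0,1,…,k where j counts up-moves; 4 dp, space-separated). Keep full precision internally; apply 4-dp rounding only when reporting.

Δt=0.07575  u=1.13778  d=0.87890  q=0.47598  discount=0.99788
step 8 (expiry): payoffs max(K−S,0) = 70.9346 63.9109 54.8184 43.0477 27.8100 8.0840 0.0000 0.0000 0.0000
step 7: (k=7,j=0): S=27.1309, (K−S)⁺=67.6491, hold=67.4483 ⇒ V=67.6491 exercise | (k=7,j=1): S=35.1223, (K−S)⁺=59.6577, hold=59.4569 ⇒ V=59.6577 exercise | (k=7,j=2): S=45.4676, (K−S)⁺=49.3124, hold=49.1116 ⇒ V=49.3124 exercise | (k=7,j=3): S=58.8601, (K−S)⁺=35.9199, hold=35.7191 ⇒ V=35.9199 exercise | (k=7,j=4): S=76.1973, (K−S)⁺=18.5827, hold=18.3819 ⇒ V=18.5827 exercise | (k=7,j=5): S=98.6412, (K−S)⁺=0.0000, hold=4.2272 ⇒ V=4.2272 continue | (k=7,j=6): S=127.6960, (K−S)⁺=0.0000, hold=0.0000 ⇒ V=0.0000 continue | (k=7,j=7): S=165.3089, (K−S)⁺=0.0000, hold=0.0000 ⇒ V=0.0000 continue  boundary S*=76.1973
step 6: (k=6,j=0): S=30.8691, (K−S)⁺=63.9109, hold=63.7101 ⇒ V=63.9109 exercise | (k=6,j=1): S=39.9616, (K−S)⁺=54.8184, hold=54.6176 ⇒ V=54.8184 exercise | (k=6,j=2): S=51.7323, (K−S)⁺=43.0477, hold=42.8469 ⇒ V=43.0477 exercise | (k=6,j=3): S=66.9700, (K−S)⁺=27.8100, hold=27.6092 ⇒ V=27.8100 exercise | (k=6,j=4): S=86.6960, (K−S)⁺=8.0840, hold=11.7249 ⇒ V=11.7249 continue | (k=6,j=5): S=112.2323, (K−S)⁺=0.0000, hold=2.2105 ⇒ V=2.2105 continue | (k=6,j=6): S=145.2903, (K−S)⁺=0.0000, hold=0.0000 ⇒ V=0.0000 continue  boundary S*=66.9700
step 5: (k=5,j=0): S=35.1223, (K−S)⁺=59.6577, hold=59.4569 ⇒ V=59.6577 exercise | (k=5,j=1): S=45.4676, (K−S)⁺=49.3124, hold=49.1116 ⇒ V=49.3124 exercise | (k=5,j=2): S=58.8601, (K−S)⁺=35.9199, hold=35.7191 ⇒ V=35.9199 exercise | (k=5,j=3): S=76.1973, (K−S)⁺=18.5827, hold=20.1112 ⇒ V=20.1112 continue | (k=5,j=4): S=98.6412, (K−S)⁺=0.0000, hold=7.1810 ⇒ V=7.1810 continue | (k=5,j=5): S=127.6960, (K−S)⁺=0.0000, hold=1.1559 ⇒ V=1.1559 continue  boundary S*=58.8601
step 4: (k=4,j=0): S=39.9616, (K−S)⁺=54.8184, hold=54.6176 ⇒ V=54.8184 exercise | (k=4,j=1): S=51.7323, (K−S)⁺=43.0477, hold=42.8469 ⇒ V=43.0477 exercise | (k=4,j=2): S=66.9700, (K−S)⁺=27.8100, hold=28.3352 ⇒ V=28.3352 continue | (k=4,j=3): S=86.6960, (K−S)⁺=8.0840, hold=13.9272 ⇒ V=13.9272 continue | (k=4,j=4): S=112.2323, (K−S)⁺=0.0000, hold=4.3041 ⇒ V=4.3041 continue  boundary S*=51.7323
step 3: (k=3,j=0): S=45.4676, (K−S)⁺=49.3124, hold=49.1116 ⇒ V=49.3124 exercise | (k=3,j=1): S=58.8601, (K−S)⁺=35.9199, hold=35.9685 ⇒ V=35.9685 continue | (k=3,j=2): S=76.1973, (K−S)⁺=18.5827, hold=21.4318 ⇒ V=21.4318 continue | (k=3,j=3): S=98.6412, (K−S)⁺=0.0000, hold=9.3270 ⇒ V=9.3270 continue  boundary S*=45.4676
step 2: (k=2,j=0): S=51.7323, (K−S)⁺=43.0477, hold=42.8700 ⇒ V=43.0477 exercise | (k=2,j=1): S=66.9700, (K−S)⁺=27.8100, hold=28.9879 ⇒ V=28.9879 continue | (k=2,j=2): S=86.6960, (K−S)⁺=8.0840, hold=15.6370 ⇒ V=15.6370 continue  boundary S*=51.7323
step 1: (k=1,j=0): S=58.8601, (K−S)⁺=35.9199, hold=36.2785 ⇒ V=36.2785 continue | (k=1,j=1): S=76.1973, (K−S)⁺=18.5827, hold=22.5852 ⇒ V=22.5852 continue  boundary S*=-
step 0: (k=0,j=0): S=66.9700, (K−S)⁺=27.8100, hold=29.6978 ⇒ V=29.6978 continue  boundary S*=-

price = 29.6978
boundary = - - 51.7323 45.4676 51.7323 58.8601 66.9700 76.1973
tree:
29.6978
36.2785 22.5852
43.0477 28.9879 15.6370
49.3124 35.9685 21.4318 9.3270
54.8184 43.0477 28.3352 13.9272 4.3041
59.6577 49.3124 35.9199 20.1112 7.1810 1.1559
63.9109 54.8184 43.0477 27.8100 11.7249 2.2105 0.0000
67.6491 59.6577 49.3124 35.9199 18.5827 4.2272 0.0000 0.0000
70.9346 63.9109 54.8184 43.0477 27.8100 8.0840 0.0000 0.0000 0.0000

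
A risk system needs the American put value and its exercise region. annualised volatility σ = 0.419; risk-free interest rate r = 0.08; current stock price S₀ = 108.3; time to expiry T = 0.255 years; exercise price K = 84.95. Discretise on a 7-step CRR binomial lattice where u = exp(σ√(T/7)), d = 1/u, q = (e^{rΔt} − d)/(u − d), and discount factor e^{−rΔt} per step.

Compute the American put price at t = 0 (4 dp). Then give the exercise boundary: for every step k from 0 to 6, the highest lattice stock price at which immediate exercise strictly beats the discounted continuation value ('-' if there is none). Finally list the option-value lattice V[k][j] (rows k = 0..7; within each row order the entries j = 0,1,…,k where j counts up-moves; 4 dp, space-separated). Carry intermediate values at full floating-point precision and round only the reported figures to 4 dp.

price = 0.8773
boundary = - - - - - 72.6060 78.6509
tree:
0.8773
1.5575 0.1974
2.7213 0.3946 0.0000
4.6561 0.7888 0.0000 0.0000
7.7412 1.5766 0.0000 0.0000 0.0000
12.3440 3.1514 0.0000 0.0000 0.0000 0.0000
17.9243 6.2991 0.0000 0.0000 0.0000 0.0000 0.0000
23.0757 12.3440 0.0000 0.0000 0.0000 0.0000 0.0000 0.0000

Δt=0.03643, u=1.08326, d=0.92314, q=0.49825, disc=e^(-rΔt)=0.99709
k=7 terminal: V=max(K-S,0) → 23.0757 12.3440 0.0000 0.0000 0.0000 0.0000 0.0000 0.0000
k=6: j=0 S=67.0257 intr=17.9243 cont=17.6771 V=17.9243[EX]; j=1 S=78.6509 intr=6.2991 cont=6.1756 V=6.2991[EX]; j=2 S=92.2924 intr=0.0000 cont=0.0000 V=0.0000[hold]; j=3 S=108.3000 intr=0.0000 cont=0.0000 V=0.0000[hold]; j=4 S=127.0840 intr=0.0000 cont=0.0000 V=0.0000[hold]; j=5 S=149.1259 intr=0.0000 cont=0.0000 V=0.0000[hold]; j=6 S=174.9909 intr=0.0000 cont=0.0000 V=0.0000[hold]  S*(6)=78.6509
k=5: j=0 S=72.6060 intr=12.3440 cont=12.0968 V=12.3440[EX]; j=1 S=85.1991 intr=0.0000 cont=3.1514 V=3.1514[hold]; j=2 S=99.9764 intr=0.0000 cont=0.0000 V=0.0000[hold]; j=3 S=117.3166 intr=0.0000 cont=0.0000 V=0.0000[hold]; j=4 S=137.6645 intr=0.0000 cont=0.0000 V=0.0000[hold]; j=5 S=161.5416 intr=0.0000 cont=0.0000 V=0.0000[hold]  S*(5)=72.6060
k=4: j=0 S=78.6509 intr=6.2991 cont=7.7412 V=7.7412[hold]; j=1 S=92.2924 intr=0.0000 cont=1.5766 V=1.5766[hold]; j=2 S=108.3000 intr=0.0000 cont=0.0000 V=0.0000[hold]; j=3 S=127.0840 intr=0.0000 cont=0.0000 V=0.0000[hold]; j=4 S=149.1259 intr=0.0000 cont=0.0000 V=0.0000[hold]  S*(4)=-
k=3: j=0 S=85.1991 intr=0.0000 cont=4.6561 V=4.6561[hold]; j=1 S=99.9764 intr=0.0000 cont=0.7888 V=0.7888[hold]; j=2 S=117.3166 intr=0.0000 cont=0.0000 V=0.0000[hold]; j=3 S=137.6645 intr=0.0000 cont=0.0000 V=0.0000[hold]  S*(3)=-
k=2: j=0 S=92.2924 intr=0.0000 cont=2.7213 V=2.7213[hold]; j=1 S=108.3000 intr=0.0000 cont=0.3946 V=0.3946[hold]; j=2 S=127.0840 intr=0.0000 cont=0.0000 V=0.0000[hold]  S*(2)=-
k=1: j=0 S=99.9764 intr=0.0000 cont=1.5575 V=1.5575[hold]; j=1 S=117.3166 intr=0.0000 cont=0.1974 V=0.1974[hold]  S*(1)=-
k=0: j=0 S=108.3000 intr=0.0000 cont=0.8773 V=0.8773[hold]  S*(0)=-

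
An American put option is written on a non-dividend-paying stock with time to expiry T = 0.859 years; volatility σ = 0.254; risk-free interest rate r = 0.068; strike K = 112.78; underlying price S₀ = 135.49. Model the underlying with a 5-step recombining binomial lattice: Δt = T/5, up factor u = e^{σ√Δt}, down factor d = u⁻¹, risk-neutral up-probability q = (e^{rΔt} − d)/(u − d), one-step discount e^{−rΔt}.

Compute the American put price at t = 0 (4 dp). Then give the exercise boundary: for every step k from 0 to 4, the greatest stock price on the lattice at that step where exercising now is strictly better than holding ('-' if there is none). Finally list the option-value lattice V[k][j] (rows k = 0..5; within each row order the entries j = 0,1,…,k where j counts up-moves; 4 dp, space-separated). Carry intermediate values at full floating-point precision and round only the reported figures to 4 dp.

price = 2.4864
boundary = - - - - 88.9237
tree:
2.4864
4.6095 0.6545
8.3271 1.4071 0.0000
14.4996 3.0253 0.0000 0.0000
23.8563 6.5043 0.0000 0.0000 0.0000
32.7422 13.9839 0.0000 0.0000 0.0000 0.0000

Δt=0.17180, u=1.11102, d=0.90007, q=0.52941, disc=e^(-rΔt)=0.98839
k=5 terminal: V=max(K-S,0) → 32.7422 13.9839 0.0000 0.0000 0.0000 0.0000
k=4: j=0 S=88.9237 intr=23.8563 cont=22.5465 V=23.8563[EX]; j=1 S=109.7646 intr=3.0154 cont=6.5043 V=6.5043[hold]; j=2 S=135.4900 intr=0.0000 cont=0.0000 V=0.0000[hold]; j=3 S=167.2446 intr=0.0000 cont=0.0000 V=0.0000[hold]; j=4 S=206.4415 intr=0.0000 cont=0.0000 V=0.0000[hold]  S*(4)=88.9237
k=3: j=0 S=98.7961 intr=13.9839 cont=14.4996 V=14.4996[hold]; j=1 S=121.9508 intr=0.0000 cont=3.0253 V=3.0253[hold]; j=2 S=150.5323 intr=0.0000 cont=0.0000 V=0.0000[hold]; j=3 S=185.8124 intr=0.0000 cont=0.0000 V=0.0000[hold]  S*(3)=-
k=2: j=0 S=109.7646 intr=3.0154 cont=8.3271 V=8.3271[hold]; j=1 S=135.4900 intr=0.0000 cont=1.4071 V=1.4071[hold]; j=2 S=167.2446 intr=0.0000 cont=0.0000 V=0.0000[hold]  S*(2)=-
k=1: j=0 S=121.9508 intr=0.0000 cont=4.6095 V=4.6095[hold]; j=1 S=150.5323 intr=0.0000 cont=0.6545 V=0.6545[hold]  S*(1)=-
k=0: j=0 S=135.4900 intr=0.0000 cont=2.4864 V=2.4864[hold]  S*(0)=-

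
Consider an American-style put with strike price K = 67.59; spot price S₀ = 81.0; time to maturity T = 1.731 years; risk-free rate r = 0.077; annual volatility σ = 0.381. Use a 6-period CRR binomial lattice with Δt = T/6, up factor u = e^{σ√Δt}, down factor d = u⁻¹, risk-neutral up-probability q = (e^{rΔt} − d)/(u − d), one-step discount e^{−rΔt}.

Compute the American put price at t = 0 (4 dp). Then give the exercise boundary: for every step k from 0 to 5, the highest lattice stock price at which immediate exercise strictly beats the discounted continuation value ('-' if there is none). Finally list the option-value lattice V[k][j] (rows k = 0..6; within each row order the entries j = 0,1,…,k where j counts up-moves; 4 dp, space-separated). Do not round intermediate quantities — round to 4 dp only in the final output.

Δt=0.28850  u=1.22709  d=0.81494  q=0.50352  discount=0.97803
step 6 (expiry): payoffs max(K−S,0) = 43.8636 31.8641 13.7960 0.0000 0.0000 0.0000 0.0000
step 5: (k=5,j=0): S=29.1144, (K−S)⁺=38.4756, hold=36.9907 ⇒ V=38.4756 exercise | (k=5,j=1): S=43.8388, (K−S)⁺=23.7512, hold=22.2663 ⇒ V=23.7512 exercise | (k=5,j=2): S=66.0100, (K−S)⁺=1.5800, hold=6.6990 ⇒ V=6.6990 continue | (k=5,j=3): S=99.3941, (K−S)⁺=0.0000, hold=0.0000 ⇒ V=0.0000 continue | (k=5,j=4): S=149.6620, (K−S)⁺=0.0000, hold=0.0000 ⇒ V=0.0000 continue | (k=5,j=5): S=225.3526, (K−S)⁺=0.0000, hold=0.0000 ⇒ V=0.0000 continue  boundary S*=43.8388
step 4: (k=4,j=0): S=35.7259, (K−S)⁺=31.8641, hold=30.3792 ⇒ V=31.8641 exercise | (k=4,j=1): S=53.7940, (K−S)⁺=13.7960, hold=14.8319 ⇒ V=14.8319 continue | (k=4,j=2): S=81.0000, (K−S)⁺=0.0000, hold=3.2528 ⇒ V=3.2528 continue | (k=4,j=3): S=121.9652, (K−S)⁺=0.0000, hold=0.0000 ⇒ V=0.0000 continue | (k=4,j=4): S=183.6484, (K−S)⁺=0.0000, hold=0.0000 ⇒ V=0.0000 continue  boundary S*=35.7259
step 3: (k=3,j=0): S=43.8388, (K−S)⁺=23.7512, hold=22.7764 ⇒ V=23.7512 exercise | (k=3,j=1): S=66.0100, (K−S)⁺=1.5800, hold=8.8039 ⇒ V=8.8039 continue | (k=3,j=2): S=99.3941, (K−S)⁺=0.0000, hold=1.5795 ⇒ V=1.5795 continue | (k=3,j=3): S=149.6620, (K−S)⁺=0.0000, hold=0.0000 ⇒ V=0.0000 continue  boundary S*=43.8388
step 2: (k=2,j=0): S=53.7940, (K−S)⁺=13.7960, hold=15.8685 ⇒ V=15.8685 continue | (k=2,j=1): S=81.0000, (K−S)⁺=0.0000, hold=5.0528 ⇒ V=5.0528 continue | (k=2,j=2): S=121.9652, (K−S)⁺=0.0000, hold=0.7670 ⇒ V=0.7670 continue  boundary S*=-
step 1: (k=1,j=0): S=66.0100, (K−S)⁺=1.5800, hold=10.1936 ⇒ V=10.1936 continue | (k=1,j=1): S=99.3941, (K−S)⁺=0.0000, hold=2.8312 ⇒ V=2.8312 continue  boundary S*=-
step 0: (k=0,j=0): S=81.0000, (K−S)⁺=0.0000, hold=6.3440 ⇒ V=6.3440 continue  boundary S*=-

price = 6.3440
boundary = - - - 43.8388 35.7259 43.8388
tree:
6.3440
10.1936 2.8312
15.8685 5.0528 0.7670
23.7512 8.8039 1.5795 0.0000
31.8641 14.8319 3.2528 0.0000 0.0000
38.4756 23.7512 6.6990 0.0000 0.0000 0.0000
43.8636 31.8641 13.7960 0.0000 0.0000 0.0000 0.0000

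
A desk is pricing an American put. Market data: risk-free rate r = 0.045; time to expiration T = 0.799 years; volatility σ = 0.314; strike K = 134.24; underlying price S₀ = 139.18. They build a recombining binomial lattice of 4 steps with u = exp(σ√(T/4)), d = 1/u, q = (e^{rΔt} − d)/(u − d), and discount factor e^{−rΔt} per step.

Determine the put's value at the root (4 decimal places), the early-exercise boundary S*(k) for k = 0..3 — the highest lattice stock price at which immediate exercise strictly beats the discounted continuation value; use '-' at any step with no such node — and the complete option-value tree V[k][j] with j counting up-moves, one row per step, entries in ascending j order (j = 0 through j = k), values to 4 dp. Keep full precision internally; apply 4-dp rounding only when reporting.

price = 10.7887
boundary = - - 105.1190 91.3553
tree:
10.7887
18.0798 3.6066
29.1210 7.2355 0.0000
42.8847 14.5157 0.0000 0.0000
54.8463 29.1210 0.0000 0.0000 0.0000

Δt=0.19975, u=1.15066, d=0.86907, q=0.49704, disc=e^(-rΔt)=0.99105
k=4 terminal: V=max(K-S,0) → 54.8463 29.1210 0.0000 0.0000 0.0000
k=3: j=0 S=91.3553 intr=42.8847 cont=41.6835 V=42.8847[EX]; j=1 S=120.9565 intr=13.2835 cont=14.5157 V=14.5157[hold]; j=2 S=160.1491 intr=0.0000 cont=0.0000 V=0.0000[hold]; j=3 S=212.0410 intr=0.0000 cont=0.0000 V=0.0000[hold]  S*(3)=91.3553
k=2: j=0 S=105.1190 intr=29.1210 cont=28.5267 V=29.1210[EX]; j=1 S=139.1800 intr=0.0000 cont=7.2355 V=7.2355[hold]; j=2 S=184.2775 intr=0.0000 cont=0.0000 V=0.0000[hold]  S*(2)=105.1190
k=1: j=0 S=120.9565 intr=13.2835 cont=18.0798 V=18.0798[hold]; j=1 S=160.1491 intr=0.0000 cont=3.6066 V=3.6066[hold]  S*(1)=-
k=0: j=0 S=139.1800 intr=0.0000 cont=10.7887 V=10.7887[hold]  S*(0)=-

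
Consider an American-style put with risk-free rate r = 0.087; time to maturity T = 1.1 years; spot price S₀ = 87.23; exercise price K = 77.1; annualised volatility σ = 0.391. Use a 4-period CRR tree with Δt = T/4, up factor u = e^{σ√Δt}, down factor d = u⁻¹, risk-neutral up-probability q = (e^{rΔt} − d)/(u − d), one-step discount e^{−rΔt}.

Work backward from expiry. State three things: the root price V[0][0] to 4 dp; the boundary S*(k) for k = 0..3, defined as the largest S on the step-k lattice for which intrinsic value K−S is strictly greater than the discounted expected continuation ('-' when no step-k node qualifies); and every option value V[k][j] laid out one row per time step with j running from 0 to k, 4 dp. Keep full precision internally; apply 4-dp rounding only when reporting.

price = 6.5587
boundary = - - 57.8853 47.1541
tree:
6.5587
11.4397 2.1357
19.2147 4.4419 0.0000
29.9459 9.2385 0.0000 0.0000
38.6876 19.2147 0.0000 0.0000 0.0000

Δt=0.27500  u=1.22758  d=0.81461  q=0.50755  discount=0.97636
step 4 (expiry): payoffs max(K−S,0) = 38.6876 19.2147 0.0000 0.0000 0.0000
step 3: (k=3,j=0): S=47.1541, (K−S)⁺=29.9459, hold=28.1231 ⇒ V=29.9459 exercise | (k=3,j=1): S=71.0587, (K−S)⁺=6.0413, hold=9.2385 ⇒ V=9.2385 continue | (k=3,j=2): S=107.0815, (K−S)⁺=0.0000, hold=0.0000 ⇒ V=0.0000 continue | (k=3,j=3): S=161.3659, (K−S)⁺=0.0000, hold=0.0000 ⇒ V=0.0000 continue  boundary S*=47.1541
step 2: (k=2,j=0): S=57.8853, (K−S)⁺=19.2147, hold=18.9763 ⇒ V=19.2147 exercise | (k=2,j=1): S=87.2300, (K−S)⁺=0.0000, hold=4.4419 ⇒ V=4.4419 continue | (k=2,j=2): S=131.4508, (K−S)⁺=0.0000, hold=0.0000 ⇒ V=0.0000 continue  boundary S*=57.8853
step 1: (k=1,j=0): S=71.0587, (K−S)⁺=6.0413, hold=11.4397 ⇒ V=11.4397 continue | (k=1,j=1): S=107.0815, (K−S)⁺=0.0000, hold=2.1357 ⇒ V=2.1357 continue  boundary S*=-
step 0: (k=0,j=0): S=87.2300, (K−S)⁺=0.0000, hold=6.5587 ⇒ V=6.5587 continue  boundary S*=-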